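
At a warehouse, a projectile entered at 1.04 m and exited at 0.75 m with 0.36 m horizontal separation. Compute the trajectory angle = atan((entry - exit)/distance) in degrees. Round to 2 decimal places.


Bullet trajectory angle:
Height difference = 1.04 - 0.75 = 0.29 m
angle = atan(0.29 / 0.36)
angle = atan(0.805556)
angle = 38.85 degrees

38.85


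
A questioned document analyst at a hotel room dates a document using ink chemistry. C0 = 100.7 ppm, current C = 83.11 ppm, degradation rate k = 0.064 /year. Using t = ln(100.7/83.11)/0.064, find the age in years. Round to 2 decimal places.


Document age estimation:
C0/C = 100.7 / 83.11 = 1.211647
ln(C0/C) = 0.191981
t = 0.191981 / 0.064 = 3.00 years

3.00


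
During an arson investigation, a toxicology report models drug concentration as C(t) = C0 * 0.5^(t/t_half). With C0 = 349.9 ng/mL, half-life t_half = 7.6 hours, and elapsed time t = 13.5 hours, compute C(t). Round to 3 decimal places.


Drug concentration decay:
Number of half-lives = t / t_half = 13.5 / 7.6 = 1.776316
Decay factor = 0.5^1.776316 = 0.2919279
C(t) = 349.9 * 0.2919279 = 102.146 ng/mL

102.146


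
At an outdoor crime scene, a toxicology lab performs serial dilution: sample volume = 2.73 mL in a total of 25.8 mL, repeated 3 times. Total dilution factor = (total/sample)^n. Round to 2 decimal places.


Dilution factor calculation:
Single dilution = V_total / V_sample = 25.8 / 2.73 ≈ 9.450549
Number of dilutions = 3
Total DF = (25.8 / 2.73)^3 (full precision, rounded at the end) = 844.06

844.06


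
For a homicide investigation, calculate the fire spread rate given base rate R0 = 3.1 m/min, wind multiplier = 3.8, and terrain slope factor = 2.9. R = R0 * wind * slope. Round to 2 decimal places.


Fire spread rate calculation:
R = R0 * wind_factor * slope_factor
= 3.1 * 3.8 * 2.9
= 11.78 * 2.9
= 34.16 m/min

34.16


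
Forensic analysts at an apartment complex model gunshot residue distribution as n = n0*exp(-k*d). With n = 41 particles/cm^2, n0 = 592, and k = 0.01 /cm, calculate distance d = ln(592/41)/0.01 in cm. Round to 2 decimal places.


GSR distance calculation:
n0/n = 592 / 41 = 14.439024
ln(n0/n) = 2.669935
d = 2.669935 / 0.01 = 266.99 cm

266.99


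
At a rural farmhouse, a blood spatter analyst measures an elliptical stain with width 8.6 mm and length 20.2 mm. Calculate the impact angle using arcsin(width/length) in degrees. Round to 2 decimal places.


Blood spatter impact angle calculation:
width / length = 8.6 / 20.2 = 0.425743
angle = arcsin(0.425743)
angle = 25.20 degrees

25.20


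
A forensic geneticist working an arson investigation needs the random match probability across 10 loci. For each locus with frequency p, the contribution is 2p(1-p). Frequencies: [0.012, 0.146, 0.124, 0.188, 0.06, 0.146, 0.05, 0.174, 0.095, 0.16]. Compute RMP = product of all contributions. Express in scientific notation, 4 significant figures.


Computing RMP for 10 loci:
Locus 1: 2 * 0.012 * 0.988 = 0.023712
Locus 2: 2 * 0.146 * 0.854 = 0.249368
Locus 3: 2 * 0.124 * 0.876 = 0.217248
Locus 4: 2 * 0.188 * 0.812 = 0.305312
Locus 5: 2 * 0.06 * 0.94 = 0.1128
Locus 6: 2 * 0.146 * 0.854 = 0.249368
Locus 7: 2 * 0.05 * 0.95 = 0.095
Locus 8: 2 * 0.174 * 0.826 = 0.287448
Locus 9: 2 * 0.095 * 0.905 = 0.17195
Locus 10: 2 * 0.16 * 0.84 = 0.2688
RMP = 1.392e-08

1.392e-08


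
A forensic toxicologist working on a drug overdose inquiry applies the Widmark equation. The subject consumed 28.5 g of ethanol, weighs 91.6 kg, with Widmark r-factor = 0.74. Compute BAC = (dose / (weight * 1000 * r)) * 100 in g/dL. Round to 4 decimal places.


Applying the Widmark formula:
BAC = (dose_g / (body_wt * 1000 * r)) * 100
Denominator = 91.6 * 1000 * 0.74 = 67784
BAC = (28.5 / 67784) * 100
BAC = 0.0420 g/dL

0.0420


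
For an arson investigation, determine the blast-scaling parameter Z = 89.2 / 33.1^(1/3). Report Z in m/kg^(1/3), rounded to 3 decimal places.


Scaled distance calculation:
W^(1/3) = 33.1^(1/3) = 3.210771
Z = R / W^(1/3) = 89.2 / 3.210771
Z = 27.781 m/kg^(1/3)

27.781


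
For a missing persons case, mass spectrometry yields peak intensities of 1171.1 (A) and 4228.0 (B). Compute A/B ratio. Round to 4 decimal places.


Spectral peak ratio:
Peak A = 1171.1 counts
Peak B = 4228.0 counts
Ratio = 1171.1 / 4228.0 = 0.2770

0.2770


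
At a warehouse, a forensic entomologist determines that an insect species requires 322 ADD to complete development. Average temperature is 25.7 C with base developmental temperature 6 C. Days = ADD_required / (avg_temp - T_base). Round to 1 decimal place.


Insect development time:
Effective temperature = avg_temp - T_base = 25.7 - 6 = 19.7 C
Days = ADD / effective_temp = 322 / 19.7 = 16.3 days

16.3


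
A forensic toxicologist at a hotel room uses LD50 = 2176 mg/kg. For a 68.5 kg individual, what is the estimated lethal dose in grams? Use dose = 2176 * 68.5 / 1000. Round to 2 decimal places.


Lethal dose calculation:
Lethal dose = LD50 * body_weight / 1000
= 2176 * 68.5 / 1000
= 149056 / 1000
= 149.06 g

149.06


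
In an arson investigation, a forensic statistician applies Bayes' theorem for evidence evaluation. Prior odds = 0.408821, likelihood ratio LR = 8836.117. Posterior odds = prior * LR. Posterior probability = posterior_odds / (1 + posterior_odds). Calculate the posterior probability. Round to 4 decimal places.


Bayesian evidence evaluation:
Posterior odds = prior_odds * LR = 0.408821 * 8836.117 = 3612.39
Posterior probability = posterior_odds / (1 + posterior_odds)
= 3612.39 / (1 + 3612.39)
= 3612.39 / 3613.39
= 0.9997

0.9997


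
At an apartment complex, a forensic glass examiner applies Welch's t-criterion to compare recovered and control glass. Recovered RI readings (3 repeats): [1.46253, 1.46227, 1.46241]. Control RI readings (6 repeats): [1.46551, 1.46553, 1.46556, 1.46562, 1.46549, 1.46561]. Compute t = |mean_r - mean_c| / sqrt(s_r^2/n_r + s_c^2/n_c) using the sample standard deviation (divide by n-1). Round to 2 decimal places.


Welch's t-criterion for glass RI comparison:
Recovered mean = sum / n_r = 4.38721 / 3 = 1.4624033
Control mean = sum / n_c = 8.79332 / 6 = 1.4655533
Recovered sample variance s_r^2 = 1.69333e-08
Control sample variance s_c^2 = 2.82667e-09
Welch SE (unpooled) = sqrt(s_r^2/n_r + s_c^2/n_c) = sqrt(5.64444e-09 + 4.71111e-10) = sqrt(6.11555e-09) = 7.8202e-05
|mean_r - mean_c| = 0.00315
t = 0.00315 / 7.8202e-05 = 40.28

40.28


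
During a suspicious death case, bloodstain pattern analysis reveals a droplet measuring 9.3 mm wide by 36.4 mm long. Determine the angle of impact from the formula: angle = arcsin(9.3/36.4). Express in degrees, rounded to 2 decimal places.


Blood spatter impact angle calculation:
width / length = 9.3 / 36.4 = 0.255495
angle = arcsin(0.255495)
angle = 14.80 degrees

14.80


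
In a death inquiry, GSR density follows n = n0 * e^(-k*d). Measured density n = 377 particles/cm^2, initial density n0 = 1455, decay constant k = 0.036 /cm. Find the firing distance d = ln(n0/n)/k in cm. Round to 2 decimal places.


GSR distance calculation:
n0/n = 1455 / 377 = 3.859416
ln(n0/n) = 1.350516
d = 1.350516 / 0.036 = 37.51 cm

37.51


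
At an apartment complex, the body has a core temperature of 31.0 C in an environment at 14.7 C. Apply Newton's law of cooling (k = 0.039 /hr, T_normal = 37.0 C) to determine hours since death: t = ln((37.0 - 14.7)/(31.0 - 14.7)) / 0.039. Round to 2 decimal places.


Using Newton's law of cooling:
t = ln((T_normal - T_ambient) / (T_body - T_ambient)) / k
T_normal - T_ambient = 22.3
T_body - T_ambient = 16.3
Ratio = 1.368098
ln(ratio) = 0.313421
t = 0.313421 / 0.039 = 8.04 hours

8.04


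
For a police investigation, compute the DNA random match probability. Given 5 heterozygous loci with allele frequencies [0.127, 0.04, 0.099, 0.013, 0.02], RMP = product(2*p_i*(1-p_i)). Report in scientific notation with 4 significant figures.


Computing RMP for 5 loci:
Locus 1: 2 * 0.127 * 0.873 = 0.221742
Locus 2: 2 * 0.04 * 0.96 = 0.0768
Locus 3: 2 * 0.099 * 0.901 = 0.178398
Locus 4: 2 * 0.013 * 0.987 = 0.025662
Locus 5: 2 * 0.02 * 0.98 = 0.0392
RMP = 3.056e-06

3.056e-06


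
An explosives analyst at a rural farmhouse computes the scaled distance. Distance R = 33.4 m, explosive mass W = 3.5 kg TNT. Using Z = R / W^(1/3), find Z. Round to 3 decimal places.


Scaled distance calculation:
W^(1/3) = 3.5^(1/3) = 1.518294
Z = R / W^(1/3) = 33.4 / 1.518294
Z = 21.998 m/kg^(1/3)

21.998


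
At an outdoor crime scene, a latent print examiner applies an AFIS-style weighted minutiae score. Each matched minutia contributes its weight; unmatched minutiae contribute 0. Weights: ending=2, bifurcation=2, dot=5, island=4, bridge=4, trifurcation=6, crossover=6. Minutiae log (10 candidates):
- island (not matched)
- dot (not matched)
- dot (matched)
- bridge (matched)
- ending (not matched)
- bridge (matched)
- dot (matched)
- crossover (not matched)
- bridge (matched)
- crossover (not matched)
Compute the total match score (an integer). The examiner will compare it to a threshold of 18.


Weighted minutiae match score:
  island: not matched, +0
  dot: not matched, +0
  dot: matched, +5 (running total 5)
  bridge: matched, +4 (running total 9)
  ending: not matched, +0
  bridge: matched, +4 (running total 13)
  dot: matched, +5 (running total 18)
  crossover: not matched, +0
  bridge: matched, +4 (running total 22)
  crossover: not matched, +0
Total score = 22
Threshold = 18; verdict = identification

22


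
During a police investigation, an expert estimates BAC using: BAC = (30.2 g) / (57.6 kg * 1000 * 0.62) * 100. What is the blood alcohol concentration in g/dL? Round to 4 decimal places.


Applying the Widmark formula:
BAC = (dose_g / (body_wt * 1000 * r)) * 100
Denominator = 57.6 * 1000 * 0.62 = 35712
BAC = (30.2 / 35712) * 100
BAC = 0.0846 g/dL

0.0846


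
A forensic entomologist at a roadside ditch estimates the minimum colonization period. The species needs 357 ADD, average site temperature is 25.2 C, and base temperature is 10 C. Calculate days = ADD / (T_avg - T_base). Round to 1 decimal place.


Insect development time:
Effective temperature = avg_temp - T_base = 25.2 - 10 = 15.2 C
Days = ADD / effective_temp = 357 / 15.2 = 23.5 days

23.5


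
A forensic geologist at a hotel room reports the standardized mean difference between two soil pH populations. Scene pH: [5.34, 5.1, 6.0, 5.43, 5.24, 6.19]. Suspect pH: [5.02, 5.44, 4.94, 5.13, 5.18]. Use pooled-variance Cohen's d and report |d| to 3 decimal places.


Pooled-variance Cohen's d for soil pH comparison:
Scene mean = 33.3 / 6 = 5.55
Suspect mean = 25.71 / 5 = 5.142
Scene sample variance s_s^2 = 0.19384
Suspect sample variance s_c^2 = 0.03652
Pooled variance = ((n_s-1)*s_s^2 + (n_c-1)*s_c^2) / (n_s + n_c - 2) = 0.12392
Pooled SD = sqrt(0.12392) = 0.352023
Mean difference = 0.408
|d| = |0.408| / 0.352023 = 1.159

1.159


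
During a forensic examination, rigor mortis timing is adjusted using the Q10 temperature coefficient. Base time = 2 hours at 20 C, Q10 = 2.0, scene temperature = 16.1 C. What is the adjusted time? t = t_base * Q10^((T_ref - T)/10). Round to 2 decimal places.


Rigor mortis time adjustment:
Exponent = (T_ref - T_actual) / 10 = (20 - 16.1) / 10 = 0.39
Q10 factor = 2.0^0.39 = 1.31039
t_adjusted = 2 * 1.31039 = 2.62 hours

2.62


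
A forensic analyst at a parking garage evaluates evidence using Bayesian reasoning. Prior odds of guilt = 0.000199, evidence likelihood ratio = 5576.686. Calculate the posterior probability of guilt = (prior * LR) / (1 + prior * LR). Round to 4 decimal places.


Bayesian evidence evaluation:
Posterior odds = prior_odds * LR = 0.000199 * 5576.686 = 1.109761
Posterior probability = posterior_odds / (1 + posterior_odds)
= 1.109761 / (1 + 1.109761)
= 1.109761 / 2.109761
= 0.5260

0.5260


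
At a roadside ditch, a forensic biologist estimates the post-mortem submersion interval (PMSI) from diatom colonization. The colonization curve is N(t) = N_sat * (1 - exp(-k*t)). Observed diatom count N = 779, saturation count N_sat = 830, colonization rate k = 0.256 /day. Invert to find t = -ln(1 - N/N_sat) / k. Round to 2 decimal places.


PMSI from diatom colonization curve:
N / N_sat = 779 / 830 = 0.938554
1 - N/N_sat = 0.061446
ln(1 - N/N_sat) = -2.789597
t = -ln(1 - N/N_sat) / k = -(-2.789597) / 0.256 = 10.90 days

10.90


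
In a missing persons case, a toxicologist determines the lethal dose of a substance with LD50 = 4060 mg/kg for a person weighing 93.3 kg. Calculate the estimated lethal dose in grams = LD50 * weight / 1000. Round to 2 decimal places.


Lethal dose calculation:
Lethal dose = LD50 * body_weight / 1000
= 4060 * 93.3 / 1000
= 378798 / 1000
= 378.80 g

378.80


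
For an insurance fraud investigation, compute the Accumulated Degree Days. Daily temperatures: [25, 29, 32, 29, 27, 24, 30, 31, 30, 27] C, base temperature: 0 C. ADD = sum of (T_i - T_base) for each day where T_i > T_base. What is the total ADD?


Computing ADD day by day:
Day 1: max(0, 25 - 0) = 25
Day 2: max(0, 29 - 0) = 29
Day 3: max(0, 32 - 0) = 32
Day 4: max(0, 29 - 0) = 29
Day 5: max(0, 27 - 0) = 27
Day 6: max(0, 24 - 0) = 24
Day 7: max(0, 30 - 0) = 30
Day 8: max(0, 31 - 0) = 31
Day 9: max(0, 30 - 0) = 30
Day 10: max(0, 27 - 0) = 27
Total ADD = 284

284


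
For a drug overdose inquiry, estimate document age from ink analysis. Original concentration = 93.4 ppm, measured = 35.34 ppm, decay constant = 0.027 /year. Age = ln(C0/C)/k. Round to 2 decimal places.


Document age estimation:
C0/C = 93.4 / 35.34 = 2.642898
ln(C0/C) = 0.971876
t = 0.971876 / 0.027 = 36.00 years

36.00


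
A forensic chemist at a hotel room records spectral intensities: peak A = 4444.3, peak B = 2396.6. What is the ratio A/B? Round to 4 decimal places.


Spectral peak ratio:
Peak A = 4444.3 counts
Peak B = 2396.6 counts
Ratio = 4444.3 / 2396.6 = 1.8544

1.8544


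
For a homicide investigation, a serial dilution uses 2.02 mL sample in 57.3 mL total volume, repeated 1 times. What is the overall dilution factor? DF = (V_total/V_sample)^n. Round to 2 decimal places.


Dilution factor calculation:
Single dilution = V_total / V_sample = 57.3 / 2.02 ≈ 28.366337
Number of dilutions = 1
Total DF = (57.3 / 2.02)^1 (full precision, rounded at the end) = 28.37

28.37


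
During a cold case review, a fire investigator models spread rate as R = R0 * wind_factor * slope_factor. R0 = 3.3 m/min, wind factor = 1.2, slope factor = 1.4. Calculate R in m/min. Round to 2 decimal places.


Fire spread rate calculation:
R = R0 * wind_factor * slope_factor
= 3.3 * 1.2 * 1.4
= 3.96 * 1.4
= 5.54 m/min

5.54


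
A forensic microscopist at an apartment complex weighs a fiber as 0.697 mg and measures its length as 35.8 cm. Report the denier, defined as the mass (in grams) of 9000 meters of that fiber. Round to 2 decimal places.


Denier calculation:
Mass in grams = 0.697 mg / 1000 = 0.000697 g
Length in meters = 35.8 cm / 100 = 0.358 m
Linear density = mass / length = 0.000697 / 0.358 = 0.00194693 g/m
Denier = (g/m) * 9000 = 0.00194693 * 9000 = 17.52

17.52


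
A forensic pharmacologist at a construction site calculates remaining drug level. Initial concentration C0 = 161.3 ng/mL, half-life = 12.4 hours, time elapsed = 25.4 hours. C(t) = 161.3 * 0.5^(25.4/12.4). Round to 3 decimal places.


Drug concentration decay:
Number of half-lives = t / t_half = 25.4 / 12.4 = 2.048387
Decay factor = 0.5^2.048387 = 0.24175422
C(t) = 161.3 * 0.24175422 = 38.995 ng/mL

38.995


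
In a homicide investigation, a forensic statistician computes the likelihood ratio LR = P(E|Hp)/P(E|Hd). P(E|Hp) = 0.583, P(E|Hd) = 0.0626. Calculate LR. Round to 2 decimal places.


Likelihood ratio calculation:
LR = P(E|Hp) / P(E|Hd)
LR = 0.583 / 0.0626
LR = 9.31

9.31


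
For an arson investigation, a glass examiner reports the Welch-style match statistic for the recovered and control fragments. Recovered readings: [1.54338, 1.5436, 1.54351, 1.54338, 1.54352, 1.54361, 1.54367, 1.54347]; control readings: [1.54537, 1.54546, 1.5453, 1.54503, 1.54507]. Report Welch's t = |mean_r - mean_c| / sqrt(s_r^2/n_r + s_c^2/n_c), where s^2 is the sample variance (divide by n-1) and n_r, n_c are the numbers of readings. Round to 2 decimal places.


Welch's t-criterion for glass RI comparison:
Recovered mean = sum / n_r = 12.34814 / 8 = 1.5435175
Control mean = sum / n_c = 7.72623 / 5 = 1.545246
Recovered sample variance s_r^2 = 1.125e-08
Control sample variance s_c^2 = 3.543e-08
Welch SE (unpooled) = sqrt(s_r^2/n_r + s_c^2/n_c) = sqrt(1.40625e-09 + 7.086e-09) = sqrt(8.49225e-09) = 9.21534e-05
|mean_r - mean_c| = 0.0017285
t = 0.0017285 / 9.21534e-05 = 18.76

18.76


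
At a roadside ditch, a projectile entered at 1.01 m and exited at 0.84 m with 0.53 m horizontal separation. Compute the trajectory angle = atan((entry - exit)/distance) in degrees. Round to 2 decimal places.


Bullet trajectory angle:
Height difference = 1.01 - 0.84 = 0.17 m
angle = atan(0.17 / 0.53)
angle = atan(0.320755)
angle = 17.78 degrees

17.78


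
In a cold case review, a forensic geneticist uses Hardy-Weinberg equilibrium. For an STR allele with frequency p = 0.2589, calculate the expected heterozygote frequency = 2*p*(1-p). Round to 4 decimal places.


Hardy-Weinberg heterozygote frequency:
q = 1 - p = 1 - 0.2589 = 0.7411
2pq = 2 * 0.2589 * 0.7411 = 0.3837

0.3837


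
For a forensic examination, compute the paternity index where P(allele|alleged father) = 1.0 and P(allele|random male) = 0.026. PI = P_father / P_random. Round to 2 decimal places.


Paternity Index calculation:
PI = P(allele|father) / P(allele|random)
PI = 1.0 / 0.026
PI = 38.46

38.46


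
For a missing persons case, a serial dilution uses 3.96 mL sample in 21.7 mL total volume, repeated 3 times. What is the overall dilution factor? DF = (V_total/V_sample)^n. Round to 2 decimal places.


Dilution factor calculation:
Single dilution = V_total / V_sample = 21.7 / 3.96 ≈ 5.479798
Number of dilutions = 3
Total DF = (21.7 / 3.96)^3 (full precision, rounded at the end) = 164.55

164.55


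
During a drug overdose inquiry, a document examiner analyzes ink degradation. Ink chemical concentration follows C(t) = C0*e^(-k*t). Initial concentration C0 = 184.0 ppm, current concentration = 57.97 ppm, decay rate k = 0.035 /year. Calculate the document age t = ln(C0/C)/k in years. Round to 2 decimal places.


Document age estimation:
C0/C = 184.0 / 57.97 = 3.174056
ln(C0/C) = 1.15501
t = 1.15501 / 0.035 = 33.00 years

33.00


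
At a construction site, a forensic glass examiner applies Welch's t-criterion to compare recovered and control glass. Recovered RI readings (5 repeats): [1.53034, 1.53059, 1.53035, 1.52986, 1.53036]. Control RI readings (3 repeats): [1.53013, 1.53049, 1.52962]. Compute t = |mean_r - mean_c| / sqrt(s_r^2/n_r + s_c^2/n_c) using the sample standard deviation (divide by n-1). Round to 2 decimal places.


Welch's t-criterion for glass RI comparison:
Recovered mean = sum / n_r = 7.6515 / 5 = 1.5303
Control mean = sum / n_c = 4.59024 / 3 = 1.53008
Recovered sample variance s_r^2 = 7.135e-08
Control sample variance s_c^2 = 1.911e-07
Welch SE (unpooled) = sqrt(s_r^2/n_r + s_c^2/n_c) = sqrt(1.427e-08 + 6.37e-08) = sqrt(7.797e-08) = 0.000279231
|mean_r - mean_c| = 0.00022
t = 0.00022 / 0.000279231 = 0.79

0.79


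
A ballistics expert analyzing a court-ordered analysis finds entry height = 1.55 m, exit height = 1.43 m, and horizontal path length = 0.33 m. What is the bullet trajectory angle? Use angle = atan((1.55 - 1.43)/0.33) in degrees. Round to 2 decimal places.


Bullet trajectory angle:
Height difference = 1.55 - 1.43 = 0.12 m
angle = atan(0.12 / 0.33)
angle = atan(0.363636)
angle = 19.98 degrees

19.98


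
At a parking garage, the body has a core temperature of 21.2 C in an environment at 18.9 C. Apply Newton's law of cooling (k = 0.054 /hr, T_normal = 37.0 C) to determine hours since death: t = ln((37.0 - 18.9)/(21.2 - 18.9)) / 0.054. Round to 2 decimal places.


Using Newton's law of cooling:
t = ln((T_normal - T_ambient) / (T_body - T_ambient)) / k
T_normal - T_ambient = 18.1
T_body - T_ambient = 2.3
Ratio = 7.869565
ln(ratio) = 2.063003
t = 2.063003 / 0.054 = 38.20 hours

38.20


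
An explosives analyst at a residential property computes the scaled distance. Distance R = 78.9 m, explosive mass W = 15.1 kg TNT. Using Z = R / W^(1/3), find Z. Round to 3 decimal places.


Scaled distance calculation:
W^(1/3) = 15.1^(1/3) = 2.47168
Z = R / W^(1/3) = 78.9 / 2.47168
Z = 31.922 m/kg^(1/3)

31.922


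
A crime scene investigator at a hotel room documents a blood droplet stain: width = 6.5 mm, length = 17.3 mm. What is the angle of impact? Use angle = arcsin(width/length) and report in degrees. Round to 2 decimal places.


Blood spatter impact angle calculation:
width / length = 6.5 / 17.3 = 0.375723
angle = arcsin(0.375723)
angle = 22.07 degrees

22.07


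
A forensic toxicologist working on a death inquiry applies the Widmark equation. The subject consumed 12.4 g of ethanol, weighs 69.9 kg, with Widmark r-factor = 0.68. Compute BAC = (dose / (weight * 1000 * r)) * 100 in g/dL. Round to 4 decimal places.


Applying the Widmark formula:
BAC = (dose_g / (body_wt * 1000 * r)) * 100
Denominator = 69.9 * 1000 * 0.68 = 47532
BAC = (12.4 / 47532) * 100
BAC = 0.0261 g/dL

0.0261


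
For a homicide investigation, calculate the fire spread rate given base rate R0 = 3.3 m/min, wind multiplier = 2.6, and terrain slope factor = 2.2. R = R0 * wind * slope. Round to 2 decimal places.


Fire spread rate calculation:
R = R0 * wind_factor * slope_factor
= 3.3 * 2.6 * 2.2
= 8.58 * 2.2
= 18.88 m/min

18.88


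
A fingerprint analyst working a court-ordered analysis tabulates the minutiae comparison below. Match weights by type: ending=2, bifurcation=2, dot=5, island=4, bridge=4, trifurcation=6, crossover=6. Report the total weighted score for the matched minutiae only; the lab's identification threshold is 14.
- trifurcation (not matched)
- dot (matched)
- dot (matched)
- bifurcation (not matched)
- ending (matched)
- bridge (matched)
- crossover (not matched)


Weighted minutiae match score:
  trifurcation: not matched, +0
  dot: matched, +5 (running total 5)
  dot: matched, +5 (running total 10)
  bifurcation: not matched, +0
  ending: matched, +2 (running total 12)
  bridge: matched, +4 (running total 16)
  crossover: not matched, +0
Total score = 16
Threshold = 14; verdict = identification

16


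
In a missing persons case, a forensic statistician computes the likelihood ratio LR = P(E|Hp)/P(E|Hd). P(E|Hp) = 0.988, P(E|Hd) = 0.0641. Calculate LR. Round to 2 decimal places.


Likelihood ratio calculation:
LR = P(E|Hp) / P(E|Hd)
LR = 0.988 / 0.0641
LR = 15.41

15.41


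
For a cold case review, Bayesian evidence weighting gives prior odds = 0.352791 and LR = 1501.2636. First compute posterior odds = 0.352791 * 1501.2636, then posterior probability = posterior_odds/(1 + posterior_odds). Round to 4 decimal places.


Bayesian evidence evaluation:
Posterior odds = prior_odds * LR = 0.352791 * 1501.2636 = 529.6323
Posterior probability = posterior_odds / (1 + posterior_odds)
= 529.6323 / (1 + 529.6323)
= 529.6323 / 530.6323
= 0.9981

0.9981


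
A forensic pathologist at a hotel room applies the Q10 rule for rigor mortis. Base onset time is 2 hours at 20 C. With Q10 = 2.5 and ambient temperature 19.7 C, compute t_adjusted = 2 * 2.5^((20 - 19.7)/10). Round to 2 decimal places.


Rigor mortis time adjustment:
Exponent = (T_ref - T_actual) / 10 = (20 - 19.7) / 10 = 0.03
Q10 factor = 2.5^0.03 = 1.02787
t_adjusted = 2 * 1.02787 = 2.06 hours

2.06


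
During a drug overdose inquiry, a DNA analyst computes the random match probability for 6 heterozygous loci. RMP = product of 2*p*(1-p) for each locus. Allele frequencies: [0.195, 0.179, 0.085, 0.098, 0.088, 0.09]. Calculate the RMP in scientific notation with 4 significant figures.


Computing RMP for 6 loci:
Locus 1: 2 * 0.195 * 0.805 = 0.31395
Locus 2: 2 * 0.179 * 0.821 = 0.293918
Locus 3: 2 * 0.085 * 0.915 = 0.15555
Locus 4: 2 * 0.098 * 0.902 = 0.176792
Locus 5: 2 * 0.088 * 0.912 = 0.160512
Locus 6: 2 * 0.09 * 0.91 = 0.1638
RMP = 6.672e-05

6.672e-05


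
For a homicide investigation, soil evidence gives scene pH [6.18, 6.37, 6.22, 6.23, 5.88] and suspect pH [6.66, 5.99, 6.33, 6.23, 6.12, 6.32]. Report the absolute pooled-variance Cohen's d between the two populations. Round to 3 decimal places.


Pooled-variance Cohen's d for soil pH comparison:
Scene mean = 30.88 / 5 = 6.176
Suspect mean = 37.65 / 6 = 6.275
Scene sample variance s_s^2 = 0.03253
Suspect sample variance s_c^2 = 0.05211
Pooled variance = ((n_s-1)*s_s^2 + (n_c-1)*s_c^2) / (n_s + n_c - 2) = 0.043408
Pooled SD = sqrt(0.043408) = 0.208346
Mean difference = -0.099
|d| = |-0.099| / 0.208346 = 0.475

0.475


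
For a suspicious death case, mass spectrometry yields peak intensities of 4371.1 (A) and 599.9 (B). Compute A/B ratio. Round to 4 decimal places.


Spectral peak ratio:
Peak A = 4371.1 counts
Peak B = 599.9 counts
Ratio = 4371.1 / 599.9 = 7.2864

7.2864


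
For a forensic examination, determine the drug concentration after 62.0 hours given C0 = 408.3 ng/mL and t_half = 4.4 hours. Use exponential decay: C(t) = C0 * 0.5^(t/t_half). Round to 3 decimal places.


Drug concentration decay:
Number of half-lives = t / t_half = 62.0 / 4.4 = 14.090909
Decay factor = 0.5^14.090909 = 0.00005731
C(t) = 408.3 * 0.00005731 = 0.023 ng/mL

0.023


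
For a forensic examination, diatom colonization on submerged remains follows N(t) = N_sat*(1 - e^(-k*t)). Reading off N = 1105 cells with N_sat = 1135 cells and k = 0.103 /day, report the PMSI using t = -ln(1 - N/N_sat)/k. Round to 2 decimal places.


PMSI from diatom colonization curve:
N / N_sat = 1105 / 1135 = 0.973568
1 - N/N_sat = 0.026432
ln(1 - N/N_sat) = -3.63318
t = -ln(1 - N/N_sat) / k = -(-3.63318) / 0.103 = 35.27 days

35.27


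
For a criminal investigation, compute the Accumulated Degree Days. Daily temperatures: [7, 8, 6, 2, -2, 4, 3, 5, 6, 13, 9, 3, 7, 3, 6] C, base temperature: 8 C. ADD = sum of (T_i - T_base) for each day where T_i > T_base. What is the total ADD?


Computing ADD day by day:
Day 1: max(0, 7 - 8) = 0
Day 2: max(0, 8 - 8) = 0
Day 3: max(0, 6 - 8) = 0
Day 4: max(0, 2 - 8) = 0
Day 5: max(0, -2 - 8) = 0
Day 6: max(0, 4 - 8) = 0
Day 7: max(0, 3 - 8) = 0
Day 8: max(0, 5 - 8) = 0
Day 9: max(0, 6 - 8) = 0
Day 10: max(0, 13 - 8) = 5
Day 11: max(0, 9 - 8) = 1
Day 12: max(0, 3 - 8) = 0
Day 13: max(0, 7 - 8) = 0
Day 14: max(0, 3 - 8) = 0
Day 15: max(0, 6 - 8) = 0
Total ADD = 6

6


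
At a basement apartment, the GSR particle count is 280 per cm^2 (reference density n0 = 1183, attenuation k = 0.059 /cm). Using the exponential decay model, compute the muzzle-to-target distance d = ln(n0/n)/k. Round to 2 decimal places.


GSR distance calculation:
n0/n = 1183 / 280 = 4.225
ln(n0/n) = 1.441019
d = 1.441019 / 0.059 = 24.42 cm

24.42


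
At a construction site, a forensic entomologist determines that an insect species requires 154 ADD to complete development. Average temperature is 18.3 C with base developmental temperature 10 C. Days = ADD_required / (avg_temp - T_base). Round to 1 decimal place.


Insect development time:
Effective temperature = avg_temp - T_base = 18.3 - 10 = 8.3 C
Days = ADD / effective_temp = 154 / 8.3 = 18.6 days

18.6


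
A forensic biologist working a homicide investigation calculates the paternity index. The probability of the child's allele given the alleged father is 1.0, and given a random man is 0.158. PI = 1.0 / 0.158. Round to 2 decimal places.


Paternity Index calculation:
PI = P(allele|father) / P(allele|random)
PI = 1.0 / 0.158
PI = 6.33

6.33


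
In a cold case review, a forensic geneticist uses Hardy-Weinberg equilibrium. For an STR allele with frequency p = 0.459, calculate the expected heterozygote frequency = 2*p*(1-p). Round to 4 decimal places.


Hardy-Weinberg heterozygote frequency:
q = 1 - p = 1 - 0.459 = 0.541
2pq = 2 * 0.459 * 0.541 = 0.4966

0.4966


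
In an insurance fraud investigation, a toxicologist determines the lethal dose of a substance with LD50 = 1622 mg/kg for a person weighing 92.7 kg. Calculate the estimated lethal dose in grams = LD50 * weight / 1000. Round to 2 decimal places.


Lethal dose calculation:
Lethal dose = LD50 * body_weight / 1000
= 1622 * 92.7 / 1000
= 150359.4 / 1000
= 150.36 g

150.36


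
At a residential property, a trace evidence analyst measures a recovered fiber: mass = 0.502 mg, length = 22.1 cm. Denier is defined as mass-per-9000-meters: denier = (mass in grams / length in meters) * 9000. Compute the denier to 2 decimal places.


Denier calculation:
Mass in grams = 0.502 mg / 1000 = 0.000502 g
Length in meters = 22.1 cm / 100 = 0.221 m
Linear density = mass / length = 0.000502 / 0.221 = 0.00227149 g/m
Denier = (g/m) * 9000 = 0.00227149 * 9000 = 20.44

20.44


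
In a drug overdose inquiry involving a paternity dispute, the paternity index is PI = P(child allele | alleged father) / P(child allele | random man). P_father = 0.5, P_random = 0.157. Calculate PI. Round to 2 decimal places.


Paternity Index calculation:
PI = P(allele|father) / P(allele|random)
PI = 0.5 / 0.157
PI = 3.18

3.18


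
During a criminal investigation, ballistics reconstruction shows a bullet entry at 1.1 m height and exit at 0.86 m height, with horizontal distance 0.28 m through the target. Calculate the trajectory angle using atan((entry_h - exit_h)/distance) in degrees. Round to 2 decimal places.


Bullet trajectory angle:
Height difference = 1.1 - 0.86 = 0.24 m
angle = atan(0.24 / 0.28)
angle = atan(0.857143)
angle = 40.60 degrees

40.60


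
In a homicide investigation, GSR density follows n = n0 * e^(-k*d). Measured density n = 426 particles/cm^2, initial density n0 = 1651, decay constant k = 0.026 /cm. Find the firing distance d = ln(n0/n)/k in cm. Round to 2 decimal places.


GSR distance calculation:
n0/n = 1651 / 426 = 3.875587
ln(n0/n) = 1.354697
d = 1.354697 / 0.026 = 52.10 cm

52.10


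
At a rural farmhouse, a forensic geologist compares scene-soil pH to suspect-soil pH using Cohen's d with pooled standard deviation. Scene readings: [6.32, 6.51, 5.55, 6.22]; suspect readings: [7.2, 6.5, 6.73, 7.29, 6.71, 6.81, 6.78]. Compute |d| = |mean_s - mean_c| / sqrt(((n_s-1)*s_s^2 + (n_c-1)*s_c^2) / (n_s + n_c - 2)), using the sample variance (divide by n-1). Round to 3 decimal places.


Pooled-variance Cohen's d for soil pH comparison:
Scene mean = 24.6 / 4 = 6.15
Suspect mean = 48.02 / 7 = 6.86
Scene sample variance s_s^2 = 0.174467
Suspect sample variance s_c^2 = 0.079733
Pooled variance = ((n_s-1)*s_s^2 + (n_c-1)*s_c^2) / (n_s + n_c - 2) = 0.111311
Pooled SD = sqrt(0.111311) = 0.333633
Mean difference = -0.71
|d| = |-0.71| / 0.333633 = 2.128

2.128


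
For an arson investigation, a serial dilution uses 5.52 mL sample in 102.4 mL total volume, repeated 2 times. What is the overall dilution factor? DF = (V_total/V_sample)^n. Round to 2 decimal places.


Dilution factor calculation:
Single dilution = V_total / V_sample = 102.4 / 5.52 ≈ 18.550725
Number of dilutions = 2
Total DF = (102.4 / 5.52)^2 (full precision, rounded at the end) = 344.13

344.13


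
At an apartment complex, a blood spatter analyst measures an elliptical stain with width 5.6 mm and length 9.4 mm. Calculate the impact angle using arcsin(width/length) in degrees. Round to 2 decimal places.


Blood spatter impact angle calculation:
width / length = 5.6 / 9.4 = 0.595745
angle = arcsin(0.595745)
angle = 36.57 degrees

36.57


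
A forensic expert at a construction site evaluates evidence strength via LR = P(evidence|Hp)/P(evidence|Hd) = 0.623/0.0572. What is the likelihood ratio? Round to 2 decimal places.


Likelihood ratio calculation:
LR = P(E|Hp) / P(E|Hd)
LR = 0.623 / 0.0572
LR = 10.89

10.89


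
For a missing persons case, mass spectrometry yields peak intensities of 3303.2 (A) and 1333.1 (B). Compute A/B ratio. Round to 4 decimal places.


Spectral peak ratio:
Peak A = 3303.2 counts
Peak B = 1333.1 counts
Ratio = 3303.2 / 1333.1 = 2.4778

2.4778


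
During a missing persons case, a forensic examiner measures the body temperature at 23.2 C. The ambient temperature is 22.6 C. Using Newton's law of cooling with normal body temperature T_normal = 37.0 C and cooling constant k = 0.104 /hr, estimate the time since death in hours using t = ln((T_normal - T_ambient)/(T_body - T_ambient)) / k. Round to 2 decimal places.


Using Newton's law of cooling:
t = ln((T_normal - T_ambient) / (T_body - T_ambient)) / k
T_normal - T_ambient = 14.4
T_body - T_ambient = 0.6
Ratio = 24
ln(ratio) = 3.178054
t = 3.178054 / 0.104 = 30.56 hours

30.56


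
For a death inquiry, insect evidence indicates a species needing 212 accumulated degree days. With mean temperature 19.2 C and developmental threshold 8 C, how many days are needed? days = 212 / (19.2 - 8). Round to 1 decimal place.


Insect development time:
Effective temperature = avg_temp - T_base = 19.2 - 8 = 11.2 C
Days = ADD / effective_temp = 212 / 11.2 = 18.9 days

18.9


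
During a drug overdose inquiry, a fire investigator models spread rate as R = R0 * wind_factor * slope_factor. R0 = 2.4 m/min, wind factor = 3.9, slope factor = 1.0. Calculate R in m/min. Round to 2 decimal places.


Fire spread rate calculation:
R = R0 * wind_factor * slope_factor
= 2.4 * 3.9 * 1.0
= 9.36 * 1.0
= 9.36 m/min

9.36


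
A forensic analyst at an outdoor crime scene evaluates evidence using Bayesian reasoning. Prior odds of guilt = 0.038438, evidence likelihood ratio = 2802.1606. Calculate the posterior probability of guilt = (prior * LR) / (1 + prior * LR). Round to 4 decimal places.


Bayesian evidence evaluation:
Posterior odds = prior_odds * LR = 0.038438 * 2802.1606 = 107.7094
Posterior probability = posterior_odds / (1 + posterior_odds)
= 107.7094 / (1 + 107.7094)
= 107.7094 / 108.7094
= 0.9908

0.9908


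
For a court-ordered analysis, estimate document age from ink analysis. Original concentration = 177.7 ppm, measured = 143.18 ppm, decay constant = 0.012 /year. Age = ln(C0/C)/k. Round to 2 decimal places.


Document age estimation:
C0/C = 177.7 / 143.18 = 1.241095
ln(C0/C) = 0.215994
t = 0.215994 / 0.012 = 18.00 years

18.00


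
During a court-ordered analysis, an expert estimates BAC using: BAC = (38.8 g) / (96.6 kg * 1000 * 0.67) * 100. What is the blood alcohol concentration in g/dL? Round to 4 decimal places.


Applying the Widmark formula:
BAC = (dose_g / (body_wt * 1000 * r)) * 100
Denominator = 96.6 * 1000 * 0.67 = 64722
BAC = (38.8 / 64722) * 100
BAC = 0.0599 g/dL

0.0599


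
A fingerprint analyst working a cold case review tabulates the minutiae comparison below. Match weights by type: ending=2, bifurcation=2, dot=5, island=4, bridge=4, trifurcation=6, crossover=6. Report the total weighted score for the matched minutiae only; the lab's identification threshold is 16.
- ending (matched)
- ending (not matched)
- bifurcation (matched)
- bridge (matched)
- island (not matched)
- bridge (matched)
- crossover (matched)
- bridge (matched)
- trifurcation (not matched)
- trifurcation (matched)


Weighted minutiae match score:
  ending: matched, +2 (running total 2)
  ending: not matched, +0
  bifurcation: matched, +2 (running total 4)
  bridge: matched, +4 (running total 8)
  island: not matched, +0
  bridge: matched, +4 (running total 12)
  crossover: matched, +6 (running total 18)
  bridge: matched, +4 (running total 22)
  trifurcation: not matched, +0
  trifurcation: matched, +6 (running total 28)
Total score = 28
Threshold = 16; verdict = identification

28


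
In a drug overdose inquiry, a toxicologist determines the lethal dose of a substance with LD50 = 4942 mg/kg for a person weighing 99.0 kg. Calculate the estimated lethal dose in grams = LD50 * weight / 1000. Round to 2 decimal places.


Lethal dose calculation:
Lethal dose = LD50 * body_weight / 1000
= 4942 * 99.0 / 1000
= 489258 / 1000
= 489.26 g

489.26


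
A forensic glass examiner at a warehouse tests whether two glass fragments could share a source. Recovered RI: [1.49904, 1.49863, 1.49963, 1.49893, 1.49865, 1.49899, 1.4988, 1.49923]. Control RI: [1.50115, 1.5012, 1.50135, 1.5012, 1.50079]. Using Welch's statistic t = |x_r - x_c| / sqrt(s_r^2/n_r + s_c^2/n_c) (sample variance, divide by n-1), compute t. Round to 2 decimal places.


Welch's t-criterion for glass RI comparison:
Recovered mean = sum / n_r = 11.9919 / 8 = 1.4989875
Control mean = sum / n_c = 7.50569 / 5 = 1.501138
Recovered sample variance s_r^2 = 1.07793e-07
Control sample variance s_c^2 = 4.347e-08
Welch SE (unpooled) = sqrt(s_r^2/n_r + s_c^2/n_c) = sqrt(1.34741e-08 + 8.694e-09) = sqrt(2.21681e-08) = 0.00014889
|mean_r - mean_c| = 0.0021505
t = 0.0021505 / 0.00014889 = 14.44

14.44


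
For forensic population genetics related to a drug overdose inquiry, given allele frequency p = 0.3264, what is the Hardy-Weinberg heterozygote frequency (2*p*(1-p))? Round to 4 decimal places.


Hardy-Weinberg heterozygote frequency:
q = 1 - p = 1 - 0.3264 = 0.6736
2pq = 2 * 0.3264 * 0.6736 = 0.4397

0.4397


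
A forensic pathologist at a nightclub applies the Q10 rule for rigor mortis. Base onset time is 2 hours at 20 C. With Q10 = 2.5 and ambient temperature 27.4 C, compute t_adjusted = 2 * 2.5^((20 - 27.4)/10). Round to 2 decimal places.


Rigor mortis time adjustment:
Exponent = (T_ref - T_actual) / 10 = (20 - 27.4) / 10 = -0.74
Q10 factor = 2.5^-0.74 = 0.5076
t_adjusted = 2 * 0.5076 = 1.02 hours

1.02


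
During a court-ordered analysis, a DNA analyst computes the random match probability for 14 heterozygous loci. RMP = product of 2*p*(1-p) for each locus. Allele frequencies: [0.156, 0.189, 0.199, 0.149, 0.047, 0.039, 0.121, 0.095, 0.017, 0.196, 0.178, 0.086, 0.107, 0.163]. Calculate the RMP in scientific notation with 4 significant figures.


Computing RMP for 14 loci:
Locus 1: 2 * 0.156 * 0.844 = 0.263328
Locus 2: 2 * 0.189 * 0.811 = 0.306558
Locus 3: 2 * 0.199 * 0.801 = 0.318798
Locus 4: 2 * 0.149 * 0.851 = 0.253598
Locus 5: 2 * 0.047 * 0.953 = 0.089582
Locus 6: 2 * 0.039 * 0.961 = 0.074958
Locus 7: 2 * 0.121 * 0.879 = 0.212718
Locus 8: 2 * 0.095 * 0.905 = 0.17195
Locus 9: 2 * 0.017 * 0.983 = 0.033422
Locus 10: 2 * 0.196 * 0.804 = 0.315168
Locus 11: 2 * 0.178 * 0.822 = 0.292632
Locus 12: 2 * 0.086 * 0.914 = 0.157208
Locus 13: 2 * 0.107 * 0.893 = 0.191102
Locus 14: 2 * 0.163 * 0.837 = 0.272862
RMP = 4.050e-11

4.050e-11


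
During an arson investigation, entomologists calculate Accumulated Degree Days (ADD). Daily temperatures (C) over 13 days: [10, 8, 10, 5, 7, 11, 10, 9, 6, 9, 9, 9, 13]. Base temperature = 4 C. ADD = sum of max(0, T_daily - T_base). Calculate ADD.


Computing ADD day by day:
Day 1: max(0, 10 - 4) = 6
Day 2: max(0, 8 - 4) = 4
Day 3: max(0, 10 - 4) = 6
Day 4: max(0, 5 - 4) = 1
Day 5: max(0, 7 - 4) = 3
Day 6: max(0, 11 - 4) = 7
Day 7: max(0, 10 - 4) = 6
Day 8: max(0, 9 - 4) = 5
Day 9: max(0, 6 - 4) = 2
Day 10: max(0, 9 - 4) = 5
Day 11: max(0, 9 - 4) = 5
Day 12: max(0, 9 - 4) = 5
Day 13: max(0, 13 - 4) = 9
Total ADD = 64

64


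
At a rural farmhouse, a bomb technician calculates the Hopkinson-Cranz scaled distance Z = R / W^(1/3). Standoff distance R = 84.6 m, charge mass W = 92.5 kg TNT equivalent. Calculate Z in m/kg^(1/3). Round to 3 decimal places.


Scaled distance calculation:
W^(1/3) = 92.5^(1/3) = 4.522521
Z = R / W^(1/3) = 84.6 / 4.522521
Z = 18.706 m/kg^(1/3)

18.706


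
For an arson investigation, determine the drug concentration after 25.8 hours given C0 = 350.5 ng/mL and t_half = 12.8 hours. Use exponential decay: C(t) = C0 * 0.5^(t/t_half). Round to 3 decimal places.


Drug concentration decay:
Number of half-lives = t / t_half = 25.8 / 12.8 = 2.015625
Decay factor = 0.5^2.015625 = 0.247307
C(t) = 350.5 * 0.247307 = 86.681 ng/mL

86.681


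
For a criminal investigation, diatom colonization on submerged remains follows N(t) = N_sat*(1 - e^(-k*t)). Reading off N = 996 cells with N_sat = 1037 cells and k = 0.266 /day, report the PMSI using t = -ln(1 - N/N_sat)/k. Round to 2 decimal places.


PMSI from diatom colonization curve:
N / N_sat = 996 / 1037 = 0.960463
1 - N/N_sat = 0.039537
ln(1 - N/N_sat) = -3.230518
t = -ln(1 - N/N_sat) / k = -(-3.230518) / 0.266 = 12.14 days

12.14
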